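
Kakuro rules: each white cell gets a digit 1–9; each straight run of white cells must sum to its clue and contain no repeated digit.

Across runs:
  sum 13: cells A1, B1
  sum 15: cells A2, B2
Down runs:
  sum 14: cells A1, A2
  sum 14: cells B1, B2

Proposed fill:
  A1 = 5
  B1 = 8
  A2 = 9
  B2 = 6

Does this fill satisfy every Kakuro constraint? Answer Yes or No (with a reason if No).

Yes

Across: 5+8=13; 9+6=15. Down: 5+9=14; 8+6=14. No digit repeats within any run.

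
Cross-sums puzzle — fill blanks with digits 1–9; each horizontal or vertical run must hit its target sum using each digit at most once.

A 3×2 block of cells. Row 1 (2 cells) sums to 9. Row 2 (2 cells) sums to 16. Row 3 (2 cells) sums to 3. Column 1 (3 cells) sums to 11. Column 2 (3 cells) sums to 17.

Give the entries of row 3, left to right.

1 2

16 in 2 cells must be {7,9}; 3 in 2 cells must be {1,2}.
The 16 across and the 11 down share only 7, so (2,1) = 7.
(2,2) = 16 − 7 = 9 completes the 16 across.
Given what's placed, (3,1) must be 1 to fit the 3 across and 11 down.
(3,2) = 3 − 1 = 2 completes the 3 across.
(1,1) = 11 − 8 = 3 completes the 11 down.
(1,2) = 9 − 3 = 6 completes the 9 across.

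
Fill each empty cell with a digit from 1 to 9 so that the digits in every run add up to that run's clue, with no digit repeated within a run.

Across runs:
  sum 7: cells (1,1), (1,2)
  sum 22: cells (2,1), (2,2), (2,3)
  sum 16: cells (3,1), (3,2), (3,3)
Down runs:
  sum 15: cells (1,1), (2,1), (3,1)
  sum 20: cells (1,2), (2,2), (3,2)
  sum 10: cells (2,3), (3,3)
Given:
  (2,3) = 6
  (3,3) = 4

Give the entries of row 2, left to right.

7 9 6

Nothing is forced directly, so branch on (2,1), whose candidates are 7 or 9. If (2,1) = 9: that forces (2,2) = 7, (3,1) = 5, after which (3,2) would have to be in {7} for the 16 across but in {4,5,8,9} for the 20 down — contradiction. So (2,1) = 7.
(2,2) = 22 − 13 = 9 completes the 22 across.
No cell is forced outright now. (3,1) can only be 3 or 5 (the digits allowed by both its 16 across and its 15 down). If (3,1) = 3: that forces (1,1) = 5, after which (1,2) would have to be in {2} for the 7 across but in {3,4,5,6,7,8} for the 20 down — contradiction. So (3,1) = 5.
(1,1) = 15 − 12 = 3 completes the 15 down.
(1,2) = 7 − 3 = 4 completes the 7 across.
(3,2) = 16 − 9 = 7 completes the 16 across.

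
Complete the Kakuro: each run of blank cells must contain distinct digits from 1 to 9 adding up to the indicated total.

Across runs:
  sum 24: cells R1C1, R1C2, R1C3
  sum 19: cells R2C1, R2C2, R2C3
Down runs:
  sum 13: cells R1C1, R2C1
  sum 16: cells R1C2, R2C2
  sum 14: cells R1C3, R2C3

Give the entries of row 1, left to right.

9, 7, 8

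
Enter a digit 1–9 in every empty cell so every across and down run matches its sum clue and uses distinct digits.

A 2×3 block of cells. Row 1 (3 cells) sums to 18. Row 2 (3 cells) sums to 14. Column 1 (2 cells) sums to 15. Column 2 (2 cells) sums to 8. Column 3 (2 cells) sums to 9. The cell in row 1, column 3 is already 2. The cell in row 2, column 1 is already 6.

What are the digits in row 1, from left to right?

9 7 2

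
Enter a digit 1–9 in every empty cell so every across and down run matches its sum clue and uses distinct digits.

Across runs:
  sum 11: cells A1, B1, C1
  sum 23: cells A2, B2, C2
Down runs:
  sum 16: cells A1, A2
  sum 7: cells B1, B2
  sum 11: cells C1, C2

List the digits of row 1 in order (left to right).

23 in 3 cells must be {6,8,9}; 16 in 2 cells must be {7,9}.
The 11 across and the 16 down share only 7, so A1 = 7.
Given what's placed, C1 must be 3 to fit the 11 across and 11 down.
A2 = 16 − 7 = 9 completes the 16 down.
B2 = 6: the only remaining digit allowed by both the 23 across and the 7 down.
C2 = 23 − 15 = 8 completes the 23 across.
B1 = 11 − 10 = 1 completes the 11 across.

7 1 3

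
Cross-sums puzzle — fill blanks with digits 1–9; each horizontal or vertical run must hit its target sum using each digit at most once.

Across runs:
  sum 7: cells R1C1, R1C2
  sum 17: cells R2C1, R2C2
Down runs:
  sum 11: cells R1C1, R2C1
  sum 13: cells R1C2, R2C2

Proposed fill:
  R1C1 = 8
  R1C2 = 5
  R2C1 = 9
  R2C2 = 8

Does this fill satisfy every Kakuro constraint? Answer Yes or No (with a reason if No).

No — the across run R1C1–R1C2 sums to 13, not 7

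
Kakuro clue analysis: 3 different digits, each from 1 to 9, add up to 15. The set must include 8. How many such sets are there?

3

3 distinct digits from 1–9 sum between 6 and 24.
Keeping only sets containing 8.
Enumerating: {1,6,8}, {2,5,8}, {3,4,8}.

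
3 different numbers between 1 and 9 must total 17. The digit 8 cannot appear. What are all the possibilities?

3 distinct digits from 1–9 sum between 6 and 24.
Dropping sets that contain 8.

{1,7,9}; {2,6,9}; {3,5,9}; {4,6,7}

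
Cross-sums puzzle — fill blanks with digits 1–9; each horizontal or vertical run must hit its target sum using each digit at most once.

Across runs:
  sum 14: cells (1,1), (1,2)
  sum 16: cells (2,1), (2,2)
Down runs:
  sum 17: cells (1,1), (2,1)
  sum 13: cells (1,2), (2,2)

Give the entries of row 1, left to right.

8 6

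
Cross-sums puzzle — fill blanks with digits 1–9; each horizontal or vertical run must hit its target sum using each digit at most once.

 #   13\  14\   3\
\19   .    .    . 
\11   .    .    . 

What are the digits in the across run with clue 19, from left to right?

9 8 2

3 in 2 cells must be {1,2}.
The 19 across and the 3 down share only 2, so R1C3 = 2.
R2C3 = 3 − 2 = 1 completes the 3 down.
Nothing is forced directly, so branch on R2C2, whose candidates are 6 or 8. If R2C2 = 8: then R1C2 would have to be in {8,9} for the 19 across but in {6} for the 14 down — contradiction. So R2C2 = 6.
R1C2 = 14 − 6 = 8 completes the 14 down.
R2C1 = 11 − 7 = 4 completes the 11 across.
R1C1 = 19 − 10 = 9 completes the 19 across.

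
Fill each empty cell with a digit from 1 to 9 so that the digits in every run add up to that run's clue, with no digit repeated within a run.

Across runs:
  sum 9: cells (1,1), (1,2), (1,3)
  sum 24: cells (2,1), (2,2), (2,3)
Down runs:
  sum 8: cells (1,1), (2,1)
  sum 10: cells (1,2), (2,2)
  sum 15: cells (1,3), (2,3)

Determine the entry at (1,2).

24 in 3 cells must be {7,8,9}.
The 9 across and the 15 down share only 6, so (1,3) = 6.
The 24 across and the 8 down share only 7, so (2,1) = 7.
(2,3) = 15 − 6 = 9 completes the 15 down.
(1,1) = 8 − 7 = 1 completes the 8 down.
(1,2) = 9 − 7 = 2 completes the 9 across.
(2,2) = 24 − 16 = 8 completes the 24 across.

2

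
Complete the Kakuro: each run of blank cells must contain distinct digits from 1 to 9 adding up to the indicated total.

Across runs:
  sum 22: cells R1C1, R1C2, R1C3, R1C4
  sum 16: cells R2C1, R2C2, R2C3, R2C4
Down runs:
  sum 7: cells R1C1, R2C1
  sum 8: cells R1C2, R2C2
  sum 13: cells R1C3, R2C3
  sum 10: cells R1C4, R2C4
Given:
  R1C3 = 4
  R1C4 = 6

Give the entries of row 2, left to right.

2, 1, 9, 4

R2C3 = 13 − 4 = 9 completes the 13 down.
R2C4 = 10 − 6 = 4 completes the 10 down.
No cell is forced outright now. R1C1 can only be 3 or 5 (the digits allowed by both its 22 across and its 7 down). If R1C1 = 3: then R1C2 would have to be in {9} for the 22 across but in {1,2,3,5,6,7} for the 8 down — contradiction. So R1C1 = 5.
R1C2 = 22 − 15 = 7 completes the 22 across.
R2C1 = 7 − 5 = 2 completes the 7 down.
R2C2 = 16 − 15 = 1 completes the 16 across.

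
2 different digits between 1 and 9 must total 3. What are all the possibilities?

2 distinct digits from 1–9 sum between 3 and 17.
Only one set works: {1,2}.

{1,2}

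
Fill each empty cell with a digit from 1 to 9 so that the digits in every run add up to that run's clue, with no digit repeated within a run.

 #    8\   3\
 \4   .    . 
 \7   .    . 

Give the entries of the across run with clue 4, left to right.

3, 1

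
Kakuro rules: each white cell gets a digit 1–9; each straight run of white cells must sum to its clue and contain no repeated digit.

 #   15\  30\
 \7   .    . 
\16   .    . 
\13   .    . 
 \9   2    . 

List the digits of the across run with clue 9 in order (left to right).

2 7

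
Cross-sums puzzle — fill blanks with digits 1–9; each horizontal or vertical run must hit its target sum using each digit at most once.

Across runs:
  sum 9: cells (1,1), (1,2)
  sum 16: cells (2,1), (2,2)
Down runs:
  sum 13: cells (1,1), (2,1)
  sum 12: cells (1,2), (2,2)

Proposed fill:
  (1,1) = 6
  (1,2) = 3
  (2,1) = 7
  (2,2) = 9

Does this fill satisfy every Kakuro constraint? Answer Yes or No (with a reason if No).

Across: 6+3=9; 7+9=16. Down: 6+7=13; 3+9=12. No digit repeats within any run.

Yes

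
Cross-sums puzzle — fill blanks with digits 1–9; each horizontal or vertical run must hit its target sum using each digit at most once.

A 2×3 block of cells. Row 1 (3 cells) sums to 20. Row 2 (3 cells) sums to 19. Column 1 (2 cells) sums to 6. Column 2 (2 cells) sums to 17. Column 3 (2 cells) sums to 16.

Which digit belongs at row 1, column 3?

7

17 in 2 cells must be {8,9}; 16 in 2 cells must be {7,9}.
Nothing is forced directly, so branch on (1,1), whose candidates are 4 or 5. If (1,1) = 5: then (2,1) would have to be in {2,3,4,5,6,7,8,9} for the 19 across but in {1} for the 6 down — contradiction. So (1,1) = 4.
Given what's placed, (1,2) must be 9 to fit the 20 across and 17 down.
(1,3) = 20 − 13 = 7 completes the 20 across.
(2,1) = 6 − 4 = 2 completes the 6 down.
(2,2) = 17 − 9 = 8 completes the 17 down.
(2,3) = 19 − 10 = 9 completes the 19 across.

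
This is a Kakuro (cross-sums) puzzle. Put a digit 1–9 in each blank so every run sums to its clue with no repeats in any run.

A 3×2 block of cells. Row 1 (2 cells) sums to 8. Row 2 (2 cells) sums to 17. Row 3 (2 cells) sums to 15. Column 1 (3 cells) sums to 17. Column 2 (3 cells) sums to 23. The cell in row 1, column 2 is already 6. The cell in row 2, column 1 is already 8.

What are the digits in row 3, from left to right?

17 in 2 cells must be {8,9}; 23 in 3 cells must be {6,8,9}.
(1,1) = 8 − 6 = 2 completes the 8 across.
(2,2) = 17 − 8 = 9 completes the 17 across.
(3,1) = 17 − 10 = 7 completes the 17 down.
(3,2) = 15 − 7 = 8 completes the 15 across.

7 8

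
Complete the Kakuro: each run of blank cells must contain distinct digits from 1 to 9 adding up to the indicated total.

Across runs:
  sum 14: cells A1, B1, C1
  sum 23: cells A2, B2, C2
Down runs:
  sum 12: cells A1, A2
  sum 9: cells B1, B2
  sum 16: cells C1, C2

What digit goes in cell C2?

9

23 in 3 cells must be {6,8,9}; 16 in 2 cells must be {7,9}.
The 23 across and the 16 down share only 9, so C2 = 9.
C1 = 16 − 9 = 7 completes the 16 down.
Given what's placed, A2 must be 8 to fit the 23 across and 12 down.
B2 = 23 − 17 = 6 completes the 23 across.
A1 = 12 − 8 = 4 completes the 12 down.
B1 = 14 − 11 = 3 completes the 14 across.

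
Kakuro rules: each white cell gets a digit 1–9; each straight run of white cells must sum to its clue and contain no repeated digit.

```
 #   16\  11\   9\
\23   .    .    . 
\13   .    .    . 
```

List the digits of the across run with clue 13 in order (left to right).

23 in 3 cells must be {6,8,9}; 16 in 2 cells must be {7,9}.
The 23 across and the 16 down share only 9, so R1C1 = 9.
R2C1 = 16 − 9 = 7 completes the 16 down.
Nothing is forced directly, so branch on R1C2, whose candidates are 6 or 8. If R1C2 = 8: that forces R1C3 = 6, after which R2C2 would have to be in {1,2,4,5} for the 13 across but in {3} for the 11 down — contradiction. So R1C2 = 6.
R1C3 = 23 − 15 = 8 completes the 23 across.
R2C2 = 11 − 6 = 5 completes the 11 down.
R2C3 = 13 − 12 = 1 completes the 13 across.

7 5 1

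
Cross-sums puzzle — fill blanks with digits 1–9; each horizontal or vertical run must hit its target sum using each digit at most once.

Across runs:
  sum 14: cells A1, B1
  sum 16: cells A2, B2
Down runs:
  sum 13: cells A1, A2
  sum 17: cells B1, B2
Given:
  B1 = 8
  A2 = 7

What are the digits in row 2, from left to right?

16 in 2 cells must be {7,9}; 17 in 2 cells must be {8,9}.
A1 = 14 − 8 = 6 completes the 14 across.
B2 = 16 − 7 = 9 completes the 16 across.

7, 9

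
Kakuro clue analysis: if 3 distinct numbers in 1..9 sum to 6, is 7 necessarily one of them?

The only way to make 6 from 3 distinct digits is {1,2,3}, which does not contain 7.

No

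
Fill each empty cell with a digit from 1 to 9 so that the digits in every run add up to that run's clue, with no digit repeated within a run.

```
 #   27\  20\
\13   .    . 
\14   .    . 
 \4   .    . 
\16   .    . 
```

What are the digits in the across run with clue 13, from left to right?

9, 4

4 in 2 cells must be {1,3}; 16 in 2 cells must be {7,9}.
Only 3 fits R3C1 under both its across sum 4 and down sum 27.
R3C2 = 4 − 3 = 1 completes the 4 across.
Nothing is forced directly, so branch on R2C1, whose candidates are 8 or 9. If R2C1 = 9: that forces R2C2 = 5, R4C1 = 7, after which R4C2 would have to be in {9} for the 16 across but in {6,8} for the 20 down — contradiction. So R2C1 = 8.
R2C2 = 14 − 8 = 6 completes the 14 across.
R4C2 = 9: the only remaining digit allowed by both the 16 across and the 20 down.
R1C2 = 20 − 16 = 4 completes the 20 down.
R4C1 = 16 − 9 = 7 completes the 16 across.
R1C1 = 13 − 4 = 9 completes the 13 across.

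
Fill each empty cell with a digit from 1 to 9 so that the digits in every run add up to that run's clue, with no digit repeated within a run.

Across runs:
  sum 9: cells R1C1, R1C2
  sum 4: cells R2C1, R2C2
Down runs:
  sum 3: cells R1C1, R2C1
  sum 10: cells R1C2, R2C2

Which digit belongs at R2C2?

4 in 2 cells must be {1,3}; 3 in 2 cells must be {1,2}.
The 4 across and the 3 down share only 1, so R2C1 = 1.
R2C2 = 4 − 1 = 3 completes the 4 across.
R1C1 = 3 − 1 = 2 completes the 3 down.
R1C2 = 9 − 2 = 7 completes the 9 across.

3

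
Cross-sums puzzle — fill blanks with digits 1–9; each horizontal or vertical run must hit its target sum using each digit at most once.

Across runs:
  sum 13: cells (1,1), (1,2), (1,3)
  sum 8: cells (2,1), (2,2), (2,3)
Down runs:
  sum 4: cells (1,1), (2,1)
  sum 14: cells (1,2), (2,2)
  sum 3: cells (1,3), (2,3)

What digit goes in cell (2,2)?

5

4 in 2 cells must be {1,3}; 3 in 2 cells must be {1,2}.
The 8 across and the 14 down share only 5, so (2,2) = 5.
(1,2) = 14 − 5 = 9 completes the 14 down.
Given what's placed, (1,3) must be 1 to fit the 13 across and 3 down.
(2,1) = 1: the only remaining digit allowed by both the 8 across and the 4 down.
(2,3) = 8 − 6 = 2 completes the 8 across.
(1,1) = 13 − 10 = 3 completes the 13 across.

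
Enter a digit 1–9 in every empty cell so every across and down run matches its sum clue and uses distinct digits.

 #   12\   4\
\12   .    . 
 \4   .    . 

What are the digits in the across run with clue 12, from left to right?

4 in 2 cells must be {1,3}.
The 12 across and the 4 down share only 3, so R1C2 = 3.
The 4 across and the 12 down share only 3, so R2C1 = 3.
R2C2 = 4 − 3 = 1 completes the 4 across.
R1C1 = 12 − 3 = 9 completes the 12 across.

9, 3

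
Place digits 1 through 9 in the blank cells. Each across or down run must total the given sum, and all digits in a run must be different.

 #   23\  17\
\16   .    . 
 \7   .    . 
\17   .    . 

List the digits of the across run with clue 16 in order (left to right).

9, 7

16 in 2 cells must be {7,9}; 17 in 2 cells must be {8,9}; 23 in 3 cells must be {6,8,9}.
The 16 across and the 23 down share only 9, so R1C1 = 9.
R1C2 = 16 − 9 = 7 completes the 16 across.
Given what's placed, R2C1 must be 6 to fit the 7 across and 23 down.
R2C2 = 7 − 6 = 1 completes the 7 across.
R3C1 = 23 − 15 = 8 completes the 23 down.
R3C2 = 17 − 8 = 9 completes the 17 across.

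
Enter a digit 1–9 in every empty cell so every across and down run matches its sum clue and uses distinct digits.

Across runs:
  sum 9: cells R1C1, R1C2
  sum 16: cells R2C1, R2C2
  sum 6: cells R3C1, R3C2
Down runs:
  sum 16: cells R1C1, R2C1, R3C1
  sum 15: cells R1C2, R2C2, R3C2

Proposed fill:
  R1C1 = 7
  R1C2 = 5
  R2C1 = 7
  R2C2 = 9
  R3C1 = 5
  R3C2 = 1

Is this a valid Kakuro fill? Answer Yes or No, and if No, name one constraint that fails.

No — the across run R1C1–R1C2 sums to 12, not 9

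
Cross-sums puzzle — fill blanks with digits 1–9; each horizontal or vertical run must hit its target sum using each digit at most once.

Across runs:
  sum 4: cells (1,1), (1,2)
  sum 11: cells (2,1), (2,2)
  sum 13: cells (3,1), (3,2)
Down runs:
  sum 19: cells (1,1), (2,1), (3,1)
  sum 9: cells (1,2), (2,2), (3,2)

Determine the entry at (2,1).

9

4 in 2 cells must be {1,3}.
The 4 across and the 19 down share only 3, so (1,1) = 3.
(1,2) = 4 − 3 = 1 completes the 4 across.
Nothing is forced directly, so branch on (2,1), whose candidates are 7 or 9. If (2,1) = 7: then (2,2) would have to be in {4} for the 11 across but in {2,3,5,6} for the 9 down — contradiction. So (2,1) = 9.
(2,2) = 11 − 9 = 2 completes the 11 across.
(3,1) = 19 − 12 = 7 completes the 19 down.
(3,2) = 13 − 7 = 6 completes the 13 across.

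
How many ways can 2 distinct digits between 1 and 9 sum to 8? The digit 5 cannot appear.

2 distinct digits from 1–9 sum between 3 and 17.
Dropping sets that contain 5.
Enumerating: {1,7}, {2,6}.

2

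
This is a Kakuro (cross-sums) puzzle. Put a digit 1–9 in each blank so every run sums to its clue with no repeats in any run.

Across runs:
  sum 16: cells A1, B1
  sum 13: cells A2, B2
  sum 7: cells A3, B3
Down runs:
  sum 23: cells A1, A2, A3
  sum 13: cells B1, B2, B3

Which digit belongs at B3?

1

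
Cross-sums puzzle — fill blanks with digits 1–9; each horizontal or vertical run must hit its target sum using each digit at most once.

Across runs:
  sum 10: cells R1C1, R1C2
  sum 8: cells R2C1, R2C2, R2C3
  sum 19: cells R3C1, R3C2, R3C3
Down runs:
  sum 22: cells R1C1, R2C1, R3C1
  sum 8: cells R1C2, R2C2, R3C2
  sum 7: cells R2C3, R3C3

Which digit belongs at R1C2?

1

Only 5 fits R2C1 under both its across sum 8 and down sum 22.
Nothing is forced directly, so branch on R2C2, whose candidates are 1 or 2. If R2C2 = 1: that forces R2C3 = 2, R3C3 = 5, R3C1 = 8, after which R3C2 would have to be in {6} for the 19 across but in {2,3,4,5} for the 8 down — contradiction. So R2C2 = 2.
R1C2 = 1: the only remaining digit allowed by both the 10 across and the 8 down.
R2C3 = 8 − 7 = 1 completes the 8 across.
R3C2 = 8 − 3 = 5 completes the 8 down.
R3C3 = 7 − 1 = 6 completes the 7 down.
R1C1 = 10 − 1 = 9 completes the 10 across.
R3C1 = 19 − 11 = 8 completes the 19 across.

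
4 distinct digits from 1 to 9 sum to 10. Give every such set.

{1,2,3,4}

4 distinct digits from 1–9 sum between 10 and 30.
Only one set works: {1,2,3,4}.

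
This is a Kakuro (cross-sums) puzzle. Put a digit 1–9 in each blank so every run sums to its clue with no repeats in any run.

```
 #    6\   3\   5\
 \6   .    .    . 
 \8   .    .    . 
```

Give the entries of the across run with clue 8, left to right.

5, 1, 2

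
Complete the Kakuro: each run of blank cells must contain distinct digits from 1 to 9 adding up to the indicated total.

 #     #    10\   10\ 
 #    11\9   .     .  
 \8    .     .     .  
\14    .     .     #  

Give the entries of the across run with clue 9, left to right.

Nothing is forced directly, so branch on R3C2, whose candidates are 5 or 6. If R3C2 = 5: that forces R3C1 = 9, R2C1 = 2, R2C2 = 1, after which R2C3 would have to be in {5} for the 8 across but in {1,2,3,4,6,7,8,9} for the 10 down — contradiction. So R3C2 = 6.
R3C1 = 14 − 6 = 8 completes the 14 across.
R2C1 = 11 − 8 = 3 completes the 11 down.
R2C2 = 1: the only remaining digit allowed by both the 8 across and the 10 down.
R2C3 = 8 − 4 = 4 completes the 8 across.
R1C2 = 10 − 7 = 3 completes the 10 down.
R1C3 = 9 − 3 = 6 completes the 9 across.

3 6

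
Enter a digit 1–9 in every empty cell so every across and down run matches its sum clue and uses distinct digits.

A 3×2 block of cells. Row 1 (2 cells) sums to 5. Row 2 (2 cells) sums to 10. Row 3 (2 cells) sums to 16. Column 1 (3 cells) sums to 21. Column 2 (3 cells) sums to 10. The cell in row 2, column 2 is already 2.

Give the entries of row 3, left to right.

16 in 2 cells must be {7,9}.
(1,1) = 4: only digit in both the 5-across and 21-down candidate sets.
(1,2) = 5 − 4 = 1 completes the 5 across.
(2,1) = 10 − 2 = 8 completes the 10 across.
(3,1) = 21 − 12 = 9 completes the 21 down.
(3,2) = 16 − 9 = 7 completes the 16 across.

9, 7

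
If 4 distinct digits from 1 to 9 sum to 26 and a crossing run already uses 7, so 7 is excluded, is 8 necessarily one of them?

Yes

Every partition of 26 into 4 distinct digits under that restriction includes 8: {3,6,8,9}, {4,5,8,9}.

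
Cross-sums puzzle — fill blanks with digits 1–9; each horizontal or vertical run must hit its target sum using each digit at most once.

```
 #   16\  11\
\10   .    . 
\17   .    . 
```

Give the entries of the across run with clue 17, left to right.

9 8

17 in 2 cells must be {8,9}; 16 in 2 cells must be {7,9}.
The 17 across and the 16 down share only 9, so R2C1 = 9.
R2C2 = 17 − 9 = 8 completes the 17 across.
R1C1 = 16 − 9 = 7 completes the 16 down.
R1C2 = 10 − 7 = 3 completes the 10 across.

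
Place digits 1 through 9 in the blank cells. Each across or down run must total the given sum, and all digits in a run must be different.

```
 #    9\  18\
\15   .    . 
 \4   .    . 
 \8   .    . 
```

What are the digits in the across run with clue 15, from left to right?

6 9

4 in 2 cells must be {1,3}.
The 15 across and the 9 down share only 6, so R1C1 = 6.
R1C2 = 15 − 6 = 9 completes the 15 across.
Given what's placed, R2C1 must be 1 to fit the 4 across and 9 down.
R2C2 = 4 − 1 = 3 completes the 4 across.
R3C1 = 9 − 7 = 2 completes the 9 down.
R3C2 = 8 − 2 = 6 completes the 8 across.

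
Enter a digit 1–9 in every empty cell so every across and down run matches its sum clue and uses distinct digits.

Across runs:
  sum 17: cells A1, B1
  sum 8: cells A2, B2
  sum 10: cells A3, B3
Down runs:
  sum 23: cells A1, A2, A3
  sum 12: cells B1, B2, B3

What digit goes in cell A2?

17 in 2 cells must be {8,9}; 23 in 3 cells must be {6,8,9}.
The 8 across and the 23 down share only 6, so A2 = 6.
B2 = 8 − 6 = 2 completes the 8 across.
Given what's placed, B1 must be 9 to fit the 17 across and 12 down.
B3 = 12 − 11 = 1 completes the 12 down.
A1 = 17 − 9 = 8 completes the 17 across.
A3 = 10 − 1 = 9 completes the 10 across.

6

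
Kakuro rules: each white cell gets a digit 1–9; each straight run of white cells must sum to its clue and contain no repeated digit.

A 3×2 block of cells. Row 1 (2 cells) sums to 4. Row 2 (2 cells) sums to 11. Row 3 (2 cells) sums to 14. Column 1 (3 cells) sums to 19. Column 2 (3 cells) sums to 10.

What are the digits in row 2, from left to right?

4 in 2 cells must be {1,3}.
The 4 across and the 19 down share only 3, so (1,1) = 3.
(1,2) = 4 − 3 = 1 completes the 4 across.
Given what's placed, (3,1) must be 9 to fit the 14 across and 19 down.
(3,2) = 14 − 9 = 5 completes the 14 across.
(2,1) = 19 − 12 = 7 completes the 19 down.
(2,2) = 11 − 7 = 4 completes the 11 across.

7 4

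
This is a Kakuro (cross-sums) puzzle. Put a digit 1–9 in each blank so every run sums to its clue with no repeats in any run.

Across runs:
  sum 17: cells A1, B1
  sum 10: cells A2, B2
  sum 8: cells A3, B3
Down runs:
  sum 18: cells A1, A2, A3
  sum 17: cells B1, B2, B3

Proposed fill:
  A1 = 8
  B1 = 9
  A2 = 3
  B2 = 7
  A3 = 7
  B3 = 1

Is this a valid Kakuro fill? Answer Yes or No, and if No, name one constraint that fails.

Across: 8+9=17; 3+7=10; 7+1=8. Down: 8+3+7=18; 9+7+1=17. No digit repeats within any run.

Yes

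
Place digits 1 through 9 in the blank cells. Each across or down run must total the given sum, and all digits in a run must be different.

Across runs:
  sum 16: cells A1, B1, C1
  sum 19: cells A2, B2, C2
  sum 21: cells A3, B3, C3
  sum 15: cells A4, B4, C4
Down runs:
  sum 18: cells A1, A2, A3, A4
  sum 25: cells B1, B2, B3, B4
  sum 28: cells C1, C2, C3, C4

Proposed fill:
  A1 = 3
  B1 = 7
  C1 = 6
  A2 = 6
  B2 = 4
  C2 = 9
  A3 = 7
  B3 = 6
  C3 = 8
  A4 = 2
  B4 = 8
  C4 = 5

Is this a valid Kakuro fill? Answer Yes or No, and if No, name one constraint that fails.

Across: 3+7+6=16; 6+4+9=19; 7+6+8=21; 2+8+5=15. Down: 3+6+7+2=18; 7+4+6+8=25; 6+9+8+5=28. No digit repeats within any run.

Yes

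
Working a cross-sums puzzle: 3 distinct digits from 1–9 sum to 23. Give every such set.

{6,8,9}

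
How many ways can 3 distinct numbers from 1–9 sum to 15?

3 distinct digits from 1–9 sum between 6 and 24.

8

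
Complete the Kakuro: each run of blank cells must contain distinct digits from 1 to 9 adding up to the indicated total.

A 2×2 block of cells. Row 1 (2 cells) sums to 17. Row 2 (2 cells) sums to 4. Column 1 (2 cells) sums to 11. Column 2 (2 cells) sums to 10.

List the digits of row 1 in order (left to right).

8 9

17 in 2 cells must be {8,9}; 4 in 2 cells must be {1,3}.
The 4 across and the 11 down share only 3, so (2,1) = 3.
(2,2) = 4 − 3 = 1 completes the 4 across.
(1,1) = 11 − 3 = 8 completes the 11 down.
(1,2) = 17 − 8 = 9 completes the 17 across.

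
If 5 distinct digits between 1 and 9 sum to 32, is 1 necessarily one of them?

Counterexample: {2,6,7,8,9} sums to 32 without using 1.

No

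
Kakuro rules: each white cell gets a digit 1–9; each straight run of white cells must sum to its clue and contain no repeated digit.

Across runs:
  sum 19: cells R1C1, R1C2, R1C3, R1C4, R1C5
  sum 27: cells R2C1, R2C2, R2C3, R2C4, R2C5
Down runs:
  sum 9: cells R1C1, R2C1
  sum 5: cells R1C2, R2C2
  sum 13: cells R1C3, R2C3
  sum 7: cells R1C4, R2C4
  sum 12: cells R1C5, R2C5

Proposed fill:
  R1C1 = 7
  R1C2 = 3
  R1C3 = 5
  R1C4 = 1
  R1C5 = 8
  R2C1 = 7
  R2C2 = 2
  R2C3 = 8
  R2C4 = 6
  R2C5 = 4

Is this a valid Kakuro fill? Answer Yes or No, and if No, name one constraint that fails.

No — the down run R1C1–R2C1 sums to 14, not 9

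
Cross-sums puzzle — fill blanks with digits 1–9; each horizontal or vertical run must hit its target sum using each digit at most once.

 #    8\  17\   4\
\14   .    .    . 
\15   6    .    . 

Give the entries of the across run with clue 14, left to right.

2, 9, 3

17 in 2 cells must be {8,9}; 4 in 2 cells must be {1,3}.
R1C1 = 8 − 6 = 2 completes the 8 down.
Given what's placed, R1C3 must be 3 to fit the 14 across and 4 down.
Given what's placed, R2C2 must be 8 to fit the 15 across and 17 down.
R2C3 = 15 − 14 = 1 completes the 15 across.
R1C2 = 14 − 5 = 9 completes the 14 across.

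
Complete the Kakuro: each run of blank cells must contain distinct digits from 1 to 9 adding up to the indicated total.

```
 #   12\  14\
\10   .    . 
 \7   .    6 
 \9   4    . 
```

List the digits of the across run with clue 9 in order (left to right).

4 5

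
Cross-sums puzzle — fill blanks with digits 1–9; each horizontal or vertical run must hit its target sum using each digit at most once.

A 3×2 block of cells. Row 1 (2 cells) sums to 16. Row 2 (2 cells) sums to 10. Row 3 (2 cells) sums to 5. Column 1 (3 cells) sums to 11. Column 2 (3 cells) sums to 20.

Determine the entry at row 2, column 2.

7

16 in 2 cells must be {7,9}.
The 16 across and the 11 down share only 7, so (1,1) = 7.
(1,2) = 16 − 7 = 9 completes the 16 across.
Nothing is forced directly, so branch on (2,1), whose candidates are 1 or 3. If (2,1) = 1: then (2,2) would have to be in {9} for the 10 across but in {3,4,5,6,7,8} for the 20 down — contradiction. So (2,1) = 3.
(2,2) = 10 − 3 = 7 completes the 10 across.
(3,1) = 11 − 10 = 1 completes the 11 down.
(3,2) = 5 − 1 = 4 completes the 5 across.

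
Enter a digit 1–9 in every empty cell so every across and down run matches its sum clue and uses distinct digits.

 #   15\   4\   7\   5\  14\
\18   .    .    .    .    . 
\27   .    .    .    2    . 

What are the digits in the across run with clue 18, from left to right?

4 in 2 cells must be {1,3}.
R1C4 = 5 − 2 = 3 completes the 5 down.
Given what's placed, R1C2 must be 1 to fit the 18 across and 4 down.
R2C2 = 4 − 1 = 3 completes the 4 down.
No cell is forced outright now. R1C1 can only be 7 or 8 (the digits allowed by both its 18 across and its 15 down). If R1C1 = 8: then R1C5 would have to be in {2,4} for the 18 across but in {5,6,8,9} for the 14 down — contradiction. So R1C1 = 7.
Given what's placed, R1C5 must be 5 to fit the 18 across and 14 down.
R2C1 = 15 − 7 = 8 completes the 15 down.
Given what's placed, R2C3 must be 5 to fit the 27 across and 7 down.
R2C5 = 27 − 18 = 9 completes the 27 across.
R1C3 = 18 − 16 = 2 completes the 18 across.

7 1 2 3 5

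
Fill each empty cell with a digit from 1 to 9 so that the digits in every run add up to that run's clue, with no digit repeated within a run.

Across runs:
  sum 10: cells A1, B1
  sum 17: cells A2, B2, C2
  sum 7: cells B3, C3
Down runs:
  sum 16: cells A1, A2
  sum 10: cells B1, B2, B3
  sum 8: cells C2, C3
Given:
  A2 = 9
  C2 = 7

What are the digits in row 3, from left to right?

6, 1

16 in 2 cells must be {7,9}.
A1 = 16 − 9 = 7 completes the 16 down.
B1 = 10 − 7 = 3 completes the 10 across.
B2 = 17 − 16 = 1 completes the 17 across.
B3 = 10 − 4 = 6 completes the 10 down.
C3 = 7 − 6 = 1 completes the 7 across.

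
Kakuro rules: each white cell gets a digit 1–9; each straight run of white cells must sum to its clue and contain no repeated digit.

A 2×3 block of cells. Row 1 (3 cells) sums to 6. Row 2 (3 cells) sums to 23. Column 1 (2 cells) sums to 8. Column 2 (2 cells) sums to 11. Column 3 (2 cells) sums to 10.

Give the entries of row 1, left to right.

2 3 1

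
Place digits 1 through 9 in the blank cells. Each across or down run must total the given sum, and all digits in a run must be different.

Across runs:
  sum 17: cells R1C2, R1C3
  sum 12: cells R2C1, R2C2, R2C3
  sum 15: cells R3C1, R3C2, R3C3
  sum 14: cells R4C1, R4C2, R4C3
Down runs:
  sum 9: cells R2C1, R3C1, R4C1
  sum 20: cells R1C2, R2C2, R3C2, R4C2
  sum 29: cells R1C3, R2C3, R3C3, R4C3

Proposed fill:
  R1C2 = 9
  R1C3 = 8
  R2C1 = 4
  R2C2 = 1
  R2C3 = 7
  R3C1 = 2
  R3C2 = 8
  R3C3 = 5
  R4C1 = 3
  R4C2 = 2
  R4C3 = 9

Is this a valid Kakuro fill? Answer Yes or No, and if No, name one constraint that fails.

Yes

Across: 9+8=17; 4+1+7=12; 2+8+5=15; 3+2+9=14. Down: 4+2+3=9; 9+1+8+2=20; 8+7+5+9=29. No digit repeats within any run.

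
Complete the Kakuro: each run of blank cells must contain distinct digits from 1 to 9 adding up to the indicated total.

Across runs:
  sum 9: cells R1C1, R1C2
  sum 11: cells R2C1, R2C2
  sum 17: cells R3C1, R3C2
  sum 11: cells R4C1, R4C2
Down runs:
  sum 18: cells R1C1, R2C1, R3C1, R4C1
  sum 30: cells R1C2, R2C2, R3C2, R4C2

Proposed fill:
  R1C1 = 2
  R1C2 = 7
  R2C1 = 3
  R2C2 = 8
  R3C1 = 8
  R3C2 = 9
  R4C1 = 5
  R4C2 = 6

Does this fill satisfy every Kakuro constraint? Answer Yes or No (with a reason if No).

Across: 2+7=9; 3+8=11; 8+9=17; 5+6=11. Down: 2+3+8+5=18; 7+8+9+6=30. No digit repeats within any run.

Yes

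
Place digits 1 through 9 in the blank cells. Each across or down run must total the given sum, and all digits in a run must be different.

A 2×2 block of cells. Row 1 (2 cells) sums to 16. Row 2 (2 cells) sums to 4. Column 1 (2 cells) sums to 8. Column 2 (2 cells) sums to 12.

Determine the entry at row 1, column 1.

7

16 in 2 cells must be {7,9}; 4 in 2 cells must be {1,3}.
The 16 across and the 8 down share only 7, so (1,1) = 7.
(1,2) = 16 − 7 = 9 completes the 16 across.
(2,1) = 8 − 7 = 1 completes the 8 down.
(2,2) = 4 − 1 = 3 completes the 4 across.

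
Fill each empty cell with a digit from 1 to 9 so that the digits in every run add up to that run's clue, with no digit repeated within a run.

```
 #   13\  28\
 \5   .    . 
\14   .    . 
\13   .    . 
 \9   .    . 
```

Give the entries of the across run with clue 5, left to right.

Only 4 fits R1C2 under both its across sum 5 and down sum 28.
R1C1 = 5 − 4 = 1 completes the 5 across.
Nothing is forced directly, so branch on R2C1, whose candidates are 5 or 6. If R2C1 = 5: that forces R2C2 = 9, R3C1 = 4, after which R3C2 would have to be in {9} for the 13 across but in {7,8} for the 28 down — contradiction. So R2C1 = 6.
R2C2 = 14 − 6 = 8 completes the 14 across.
R3C1 = 4: the only remaining digit allowed by both the 13 across and the 13 down.
R3C2 = 13 − 4 = 9 completes the 13 across.
R4C1 = 13 − 11 = 2 completes the 13 down.
R4C2 = 9 − 2 = 7 completes the 9 across.

1, 4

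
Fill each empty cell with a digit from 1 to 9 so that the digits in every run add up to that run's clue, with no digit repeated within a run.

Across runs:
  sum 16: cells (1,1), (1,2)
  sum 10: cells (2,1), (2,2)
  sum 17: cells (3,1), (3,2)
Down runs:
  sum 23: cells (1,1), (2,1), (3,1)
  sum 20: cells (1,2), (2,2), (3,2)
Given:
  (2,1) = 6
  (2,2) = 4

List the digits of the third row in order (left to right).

8 9

16 in 2 cells must be {7,9}; 17 in 2 cells must be {8,9}; 23 in 3 cells must be {6,8,9}.
(1,1) = 9: the only remaining digit allowed by both the 16 across and the 23 down.
(1,2) = 16 − 9 = 7 completes the 16 across.
(3,1) = 23 − 15 = 8 completes the 23 down.
(3,2) = 17 − 8 = 9 completes the 17 across.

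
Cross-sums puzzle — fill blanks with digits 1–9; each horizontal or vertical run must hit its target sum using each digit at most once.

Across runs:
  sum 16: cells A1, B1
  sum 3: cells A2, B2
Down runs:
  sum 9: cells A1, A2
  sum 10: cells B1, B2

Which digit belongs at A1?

7

16 in 2 cells must be {7,9}; 3 in 2 cells must be {1,2}.
The 16 across and the 9 down share only 7, so A1 = 7.
B1 = 16 − 7 = 9 completes the 16 across.
A2 = 9 − 7 = 2 completes the 9 down.
B2 = 3 − 2 = 1 completes the 3 across.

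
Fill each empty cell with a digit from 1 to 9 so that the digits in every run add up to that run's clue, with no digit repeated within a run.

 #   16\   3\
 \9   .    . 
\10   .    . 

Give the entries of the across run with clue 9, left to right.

7 2

16 in 2 cells must be {7,9}; 3 in 2 cells must be {1,2}.
The 9 across and the 16 down share only 7, so R1C1 = 7.
R1C2 = 9 − 7 = 2 completes the 9 across.
R2C1 = 16 − 7 = 9 completes the 16 down.
R2C2 = 10 − 9 = 1 completes the 10 across.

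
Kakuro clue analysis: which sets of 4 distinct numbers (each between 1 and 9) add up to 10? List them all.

{1,2,3,4}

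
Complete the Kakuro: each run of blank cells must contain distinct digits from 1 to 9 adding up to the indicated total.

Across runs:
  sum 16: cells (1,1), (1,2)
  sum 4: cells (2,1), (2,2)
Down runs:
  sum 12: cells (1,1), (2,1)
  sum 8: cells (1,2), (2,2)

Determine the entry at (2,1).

16 in 2 cells must be {7,9}; 4 in 2 cells must be {1,3}.
The 16 across and the 8 down share only 7, so (1,2) = 7.
The 4 across and the 12 down share only 3, so (2,1) = 3.
(2,2) = 4 − 3 = 1 completes the 4 across.
(1,1) = 16 − 7 = 9 completes the 16 across.

3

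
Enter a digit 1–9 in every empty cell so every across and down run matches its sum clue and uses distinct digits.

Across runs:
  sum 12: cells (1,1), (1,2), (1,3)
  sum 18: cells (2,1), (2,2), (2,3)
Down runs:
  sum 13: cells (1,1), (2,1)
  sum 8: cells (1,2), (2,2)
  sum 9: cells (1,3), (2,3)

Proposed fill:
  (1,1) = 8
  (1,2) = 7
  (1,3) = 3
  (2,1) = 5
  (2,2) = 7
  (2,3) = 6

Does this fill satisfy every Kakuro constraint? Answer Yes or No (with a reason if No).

No — the down run (1,2)–(2,2) sums to 14, not 8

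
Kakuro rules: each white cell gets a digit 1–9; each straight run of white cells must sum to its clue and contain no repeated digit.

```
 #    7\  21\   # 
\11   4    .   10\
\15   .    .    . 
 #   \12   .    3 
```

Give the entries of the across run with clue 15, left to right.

R1C2 = 11 − 4 = 7 completes the 11 across.
R2C1 = 7 − 4 = 3 completes the 7 down.
R2C3 = 10 − 3 = 7 completes the 10 down.
R3C2 = 12 − 3 = 9 completes the 12 across.
R2C2 = 15 − 10 = 5 completes the 15 across.

3 5 7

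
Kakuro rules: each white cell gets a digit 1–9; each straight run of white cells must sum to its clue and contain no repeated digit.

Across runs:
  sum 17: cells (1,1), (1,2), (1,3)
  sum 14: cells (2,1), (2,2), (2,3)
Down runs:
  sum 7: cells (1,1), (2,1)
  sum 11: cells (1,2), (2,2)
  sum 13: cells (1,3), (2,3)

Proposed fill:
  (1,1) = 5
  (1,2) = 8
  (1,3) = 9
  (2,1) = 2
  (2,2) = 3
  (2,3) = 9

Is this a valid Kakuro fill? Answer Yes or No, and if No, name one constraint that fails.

No — the across run (1,1)–(1,3) sums to 22, not 17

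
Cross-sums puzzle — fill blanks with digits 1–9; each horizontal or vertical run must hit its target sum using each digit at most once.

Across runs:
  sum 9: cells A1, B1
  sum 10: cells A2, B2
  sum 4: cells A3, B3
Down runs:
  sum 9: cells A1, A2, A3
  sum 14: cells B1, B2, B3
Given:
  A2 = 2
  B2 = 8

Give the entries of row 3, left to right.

3, 1

4 in 2 cells must be {1,3}.
B3 = 1: the only remaining digit allowed by both the 4 across and the 14 down.
B1 = 14 − 9 = 5 completes the 14 down.
A3 = 4 − 1 = 3 completes the 4 across.
A1 = 9 − 5 = 4 completes the 9 across.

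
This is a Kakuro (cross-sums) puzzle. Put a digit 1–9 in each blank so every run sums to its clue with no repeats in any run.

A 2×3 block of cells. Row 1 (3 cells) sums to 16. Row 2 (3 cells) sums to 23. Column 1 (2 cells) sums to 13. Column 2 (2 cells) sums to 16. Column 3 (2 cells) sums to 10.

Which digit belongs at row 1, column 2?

7

23 in 3 cells must be {6,8,9}; 16 in 2 cells must be {7,9}.
The 23 across and the 16 down share only 9, so (2,2) = 9.
(1,2) = 16 − 9 = 7 completes the 16 down.
Nothing is forced directly, so branch on (2,1), whose candidates are 6 or 8. If (2,1) = 6: then (1,1) would have to be in {1,3,4,5,6,8} for the 16 across but in {7} for the 13 down — contradiction. So (2,1) = 8.
(1,1) = 13 − 8 = 5 completes the 13 down.
(1,3) = 16 − 12 = 4 completes the 16 across.
(2,3) = 23 − 17 = 6 completes the 23 across.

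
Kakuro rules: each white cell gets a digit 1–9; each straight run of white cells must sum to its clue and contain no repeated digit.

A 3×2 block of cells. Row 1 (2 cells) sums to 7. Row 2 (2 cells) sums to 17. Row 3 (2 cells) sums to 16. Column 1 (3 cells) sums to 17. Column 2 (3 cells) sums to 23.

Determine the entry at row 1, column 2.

6

17 in 2 cells must be {8,9}; 16 in 2 cells must be {7,9}; 23 in 3 cells must be {6,8,9}.
The 7 across and the 23 down share only 6, so (1,2) = 6.
Given what's placed, (3,2) must be 9 to fit the 16 across and 23 down.
(1,1) = 7 − 6 = 1 completes the 7 across.
(2,1) = 9: the only remaining digit allowed by both the 17 across and the 17 down.
(2,2) = 17 − 9 = 8 completes the 17 across.
(3,1) = 16 − 9 = 7 completes the 16 across.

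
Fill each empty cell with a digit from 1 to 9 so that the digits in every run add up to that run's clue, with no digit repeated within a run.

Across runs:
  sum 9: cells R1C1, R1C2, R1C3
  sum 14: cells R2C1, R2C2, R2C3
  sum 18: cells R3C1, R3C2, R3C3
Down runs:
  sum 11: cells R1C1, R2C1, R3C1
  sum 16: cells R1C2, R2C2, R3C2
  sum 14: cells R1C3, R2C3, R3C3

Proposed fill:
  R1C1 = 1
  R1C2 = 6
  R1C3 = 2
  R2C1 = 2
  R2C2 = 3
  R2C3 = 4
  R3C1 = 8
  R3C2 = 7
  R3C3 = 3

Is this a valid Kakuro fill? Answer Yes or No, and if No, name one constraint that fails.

No — the across run R2C1–R2C3 sums to 9, not 14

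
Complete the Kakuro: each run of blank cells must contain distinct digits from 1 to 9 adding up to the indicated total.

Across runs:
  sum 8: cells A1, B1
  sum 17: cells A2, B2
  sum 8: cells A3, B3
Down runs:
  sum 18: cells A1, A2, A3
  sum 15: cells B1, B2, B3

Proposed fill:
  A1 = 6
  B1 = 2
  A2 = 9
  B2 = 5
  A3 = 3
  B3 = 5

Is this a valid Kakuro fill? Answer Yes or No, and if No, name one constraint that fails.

No — the down run B1–B3 sums to 12, not 15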